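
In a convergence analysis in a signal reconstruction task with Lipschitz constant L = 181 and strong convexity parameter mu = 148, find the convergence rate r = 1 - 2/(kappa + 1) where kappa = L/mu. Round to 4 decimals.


Step 1: Compute the condition number.
kappa = L/mu = 181/148 = 1.223
Step 2: Compute the convergence rate.
r = 1 - 2/(kappa + 1) = 1 - 2*mu/(L + mu) = (L - mu)/(L + mu) = 33/329 = 0.1003


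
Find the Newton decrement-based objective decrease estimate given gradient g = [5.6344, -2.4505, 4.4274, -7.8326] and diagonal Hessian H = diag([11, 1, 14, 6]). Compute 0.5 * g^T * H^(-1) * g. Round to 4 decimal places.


Step 1: H is diagonal, so H^(-1) * g = [0.5122, -2.4505, 0.3162, -1.3054].
Step 2: g^T H^(-1) g = sum_i g_i^2 / H_ii
  = (5.6344)^2/11 + (-2.4505)^2/1 + (4.4274)^2/14 + (-7.8326)^2/6
  = 2.886 + 6.005 + 1.4001 + 10.2249 = 20.5161
Step 3: Objective decrease = 0.5 * g^T H^(-1) g = 10.258


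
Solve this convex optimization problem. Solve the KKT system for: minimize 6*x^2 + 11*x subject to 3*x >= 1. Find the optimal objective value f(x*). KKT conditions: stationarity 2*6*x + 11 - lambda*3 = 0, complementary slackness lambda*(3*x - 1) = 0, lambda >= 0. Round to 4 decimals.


Step 1: Try lambda = 0 (constraint inactive).
x_unc = -11/(2*6) = -0.9167
Check: 3*-0.9167 = -2.7501 < 1 -- violated!
Step 2: Constraint must be active: 3*x = 1
x* = 1/3 = 0.3333 (rounded; the exact value 1/3 is used below)
lambda = (2*6*(1/3) + 11)/3 = 5.0
Step 3: Compute optimal value.
f(x*) = 6*(1/3)^2 + 11*(1/3) = 4.3333


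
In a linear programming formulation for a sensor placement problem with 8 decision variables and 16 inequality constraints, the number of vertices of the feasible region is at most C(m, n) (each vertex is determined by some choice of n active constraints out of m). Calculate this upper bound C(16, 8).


Each vertex corresponds to some choice of n active constraints out of m, so the number of vertices is at most C(m, n) = m! / (n!(m-n)!).
m = 16, n = 8
Numerator: 16 * 15 * 14 * 13 * 12 * 11 * 10 * 9
Denominator: 8! = 40320
C(16, 8) = 12870


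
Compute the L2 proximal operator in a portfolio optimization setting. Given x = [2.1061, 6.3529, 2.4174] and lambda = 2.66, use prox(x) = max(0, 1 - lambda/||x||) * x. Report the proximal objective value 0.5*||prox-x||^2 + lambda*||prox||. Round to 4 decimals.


Step 1: Compute ||x||.
||x|| = 7.1161
Step 2: Compute scaling factor.
scale = max(0, 1 - 2.66/7.1161) = 0.6262
Step 3: prox(x) = [1.3188, 3.9782, 1.5138]
||prox(x)|| = 4.4561
Step 4: Proximal objective.
0.5*||prox-x||^2 = 3.5378
lambda*||prox|| = 11.8532
Total = 15.391


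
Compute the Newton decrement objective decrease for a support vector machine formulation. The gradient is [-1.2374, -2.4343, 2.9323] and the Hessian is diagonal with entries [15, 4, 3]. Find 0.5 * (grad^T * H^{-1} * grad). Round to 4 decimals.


Step 1: H is diagonal, so H^(-1) * g = [-0.0825, -0.6086, 0.9774].
Step 2: g^T H^(-1) g = sum_i g_i^2 / H_ii
  = (-1.2374)^2/15 + (-2.4343)^2/4 + (2.9323)^2/3
  = 0.1021 + 1.4815 + 2.8661 = 4.4497
Step 3: Objective decrease = 0.5 * g^T H^(-1) g = 2.2248


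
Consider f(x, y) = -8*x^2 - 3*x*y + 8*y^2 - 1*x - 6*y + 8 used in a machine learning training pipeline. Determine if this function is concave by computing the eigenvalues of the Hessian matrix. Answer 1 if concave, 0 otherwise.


The Hessian of f(x,y) = -8*x^2 - 3*x*y + 8*y^2 - 1*x - 6*y + 8 is:
H = [[-16, -3], [-3, 16]]
Trace = -16 + 16 = 0
Determinant = -16*16 - (-3)^2 = -265
Discriminant = (0)^2 - 4*-265 = 1060.0
Eigenvalues: lambda_1 = -16.2788, lambda_2 = 16.2788
The function is not concave.

0


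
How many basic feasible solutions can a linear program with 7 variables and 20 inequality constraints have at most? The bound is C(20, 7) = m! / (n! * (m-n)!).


Each vertex corresponds to some choice of n active constraints out of m, so the number of vertices is at most C(m, n) = m! / (n!(m-n)!).
m = 20, n = 7
Numerator: 20 * 19 * 18 * 17 * 16 * 15 * 14
Denominator: 7! = 5040
C(20, 7) = 77520


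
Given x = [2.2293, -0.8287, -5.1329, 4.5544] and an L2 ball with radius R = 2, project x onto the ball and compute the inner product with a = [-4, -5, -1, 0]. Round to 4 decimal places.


Step 1: Compute ||x|| (intermediates to 6 decimals).
||x|| = sqrt(2.2293^2 + (-0.8287)^2 + (-5.1329)^2 + 4.5544^2) = 7.262627
Step 2: Project.
Since ||x|| > R, scale = R/||x|| = 2/7.262627 = 0.275382, proj(x) = scale * x
proj(x) = [0.613909, -0.228209, -1.413508, 1.2542]
Step 3: Dot product.
a^T * proj(x) = -4*0.613909 - 5*(-0.228209) - 1*(-1.413508) + 0*1.2542 = 0.0989


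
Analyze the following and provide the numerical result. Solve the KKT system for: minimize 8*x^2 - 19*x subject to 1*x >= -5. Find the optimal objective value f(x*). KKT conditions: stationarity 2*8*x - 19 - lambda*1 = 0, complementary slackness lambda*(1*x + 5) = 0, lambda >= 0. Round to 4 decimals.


Step 1: Try lambda = 0 (constraint inactive).
Stationarity: 2*8*x - 19 = 0
x* = 19/(2*8) = 1.1875
Check constraint: 1*1.1875 = 1.1875 >= -5 -- satisfied.
Step 2: Compute optimal value.
f(x*) = 8*1.1875^2 - 19*1.1875 = -11.2813


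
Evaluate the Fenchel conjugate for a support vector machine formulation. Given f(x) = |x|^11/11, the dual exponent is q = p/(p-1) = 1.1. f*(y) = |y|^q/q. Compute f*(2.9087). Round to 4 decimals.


The conjugate exponent q satisfies 1/p + 1/q = 1.
p = 11, so q = 11/(11 - 1) = 1.1
|y|^q = 2.9087^1.1 = 3.2364
f*(2.9087) = 3.2364 / 1.1 = 2.9422


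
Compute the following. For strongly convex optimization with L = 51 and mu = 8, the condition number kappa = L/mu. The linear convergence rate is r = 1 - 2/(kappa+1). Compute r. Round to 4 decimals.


Step 1: Compute the condition number.
kappa = L/mu = 51/8 = 6.375
Step 2: Compute the convergence rate.
r = 1 - 2/(kappa + 1) = 1 - 2*mu/(L + mu) = (L - mu)/(L + mu) = 43/59 = 0.7288


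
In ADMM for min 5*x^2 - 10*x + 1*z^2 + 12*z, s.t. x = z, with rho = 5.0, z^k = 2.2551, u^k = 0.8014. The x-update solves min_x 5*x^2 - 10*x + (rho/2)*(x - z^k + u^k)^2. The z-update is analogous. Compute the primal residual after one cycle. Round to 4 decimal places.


ADMM iteration with rho = 5.0, z^k = 2.2551, u^k = 0.8014
Step 1: x-update.
Minimize 5*x^2 - 10*x + (5.0/2)*(x - 2.2551 + 0.8014)^2
FOC: (2*5 + 5.0)*x = 10 + 5.0*(2.2551 - 0.8014)
x^{k+1} = 1.1512
Step 2: z-update.
Minimize 1*z^2 + 12*z + (5.0/2)*(1.1512 - z + 0.8014)^2
FOC: (2*1 + 5.0)*z = -12 + 5.0*(1.1512 + 0.8014)
z^{k+1} = -0.3195
Step 3: u-update.
u^{k+1} = 0.8014 + 1.1512 + 0.3195 = 2.2722
Step 4: Primal residual = |1.1512 + 0.3195| = 1.4708


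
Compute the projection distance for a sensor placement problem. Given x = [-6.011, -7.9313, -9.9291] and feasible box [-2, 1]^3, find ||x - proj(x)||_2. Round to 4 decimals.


Project each component onto [-2, 1].
clip(-6.011) = -2.0, clip(-7.9313) = -2.0, clip(-9.9291) = -2.0
Projection = [-2.0, -2.0, -2.0]
Squared diffs: [16.0881, 35.1803, 62.8706]
Distance = sqrt(114.139) = 10.6836


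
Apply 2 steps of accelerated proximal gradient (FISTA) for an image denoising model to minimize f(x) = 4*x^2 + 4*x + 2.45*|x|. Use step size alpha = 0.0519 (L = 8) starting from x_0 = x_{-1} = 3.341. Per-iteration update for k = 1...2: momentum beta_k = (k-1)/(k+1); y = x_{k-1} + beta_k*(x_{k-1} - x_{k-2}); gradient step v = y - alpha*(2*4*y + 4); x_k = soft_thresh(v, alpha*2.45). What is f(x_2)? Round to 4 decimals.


FISTA on f(x) = 4*x^2 + 4*x + 2.45*|x|
L = 8, alpha = 0.0519
Iteration 1: beta = 0.0, y = 3.341 + 0.0*(3.341 - 3.341) = 3.341
  grad(y) = 30.728, v = y - alpha*grad = 1.7462
  prox(v) = soft_thresh(1.7462, 0.1272) = 1.6191
Iteration 2: beta = 0.3333, y = 1.6191 + 0.3333*(1.6191 - 3.341) = 1.0451
  grad(y) = 12.3607, v = y - alpha*grad = 0.4036
  prox(v) = soft_thresh(0.4036, 0.1272) = 0.2764
f(x_2) = 4*0.2764^2 + 4*0.2764 + 2.45*|0.2764| = 2.0884


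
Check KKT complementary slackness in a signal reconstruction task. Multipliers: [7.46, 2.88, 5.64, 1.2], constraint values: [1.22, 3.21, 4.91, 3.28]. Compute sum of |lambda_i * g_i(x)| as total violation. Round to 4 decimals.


KKT complementary slackness check:
lambda_1 * g_1 = 7.46 * 1.22 = 9.1012
lambda_2 * g_2 = 2.88 * 3.21 = 9.2448
lambda_3 * g_3 = 5.64 * 4.91 = 27.6924
lambda_4 * g_4 = 1.2 * 3.28 = 3.936
Total violation = 9.1012 + 9.2448 + 27.6924 + 3.936 = 49.9744


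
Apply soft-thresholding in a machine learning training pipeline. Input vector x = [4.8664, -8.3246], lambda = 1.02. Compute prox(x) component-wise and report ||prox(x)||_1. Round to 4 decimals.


Soft-thresholding with lambda = 1.02:
prox(4.8664) = sign(4.8664)*max(|4.8664| - 1.02, 0) = 3.8464
prox(-8.3246) = sign(-8.3246)*max(|-8.3246| - 1.02, 0) = -7.3046
prox(x) = [3.8464, -7.3046]
||prox(x)||_1 = 3.8464 + 7.3046 = 11.151


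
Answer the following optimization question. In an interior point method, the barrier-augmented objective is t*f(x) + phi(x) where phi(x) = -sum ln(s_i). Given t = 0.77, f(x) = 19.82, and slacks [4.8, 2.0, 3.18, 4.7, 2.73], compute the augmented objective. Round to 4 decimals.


Step 1: Compute log-barrier.
ln values: [1.5686, 0.6931, 1.1569, 1.5476, 1.0043]
phi = -(1.5686 + 0.6931 + 1.1569 + 1.5476 + 1.0043) = -5.9705
Step 2: Compute augmented objective.
t*f(x) = 0.77*19.82 = 15.2614
Total = 15.2614 - 5.9705 = 9.2909


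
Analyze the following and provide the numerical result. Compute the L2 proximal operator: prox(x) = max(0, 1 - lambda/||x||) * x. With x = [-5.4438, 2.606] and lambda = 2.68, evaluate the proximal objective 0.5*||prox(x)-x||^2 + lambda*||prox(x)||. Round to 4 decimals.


Step 1: Compute ||x||.
||x|| = 6.0354
Step 2: Compute scaling factor.
scale = max(0, 1 - 2.68/6.0354) = 0.556
Step 3: prox(x) = [-3.0265, 1.4488]
||prox(x)|| = 3.3554
Step 4: Proximal objective.
0.5*||prox-x||^2 = 3.5912
lambda*||prox|| = 8.9925
Total = 12.5837


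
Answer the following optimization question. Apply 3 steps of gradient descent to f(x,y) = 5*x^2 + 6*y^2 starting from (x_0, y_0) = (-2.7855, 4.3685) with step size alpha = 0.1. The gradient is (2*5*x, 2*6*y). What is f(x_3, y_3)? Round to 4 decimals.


Gradient descent on f(x,y) = 5*x^2 + 6*y^2.
Starting point: (-2.7855, 4.3685), alpha = 0.1
Step 1: grad_x = 2*5*-2.7855 = -27.855, grad_y = 2*6*4.3685 = 52.422
  x_1 = -2.7855 - 0.1*-27.855 = 0.0
  y_1 = 4.3685 - 0.1*52.422 = -0.8737
Step 2: grad_x = 2*5*0.0 = 0.0, grad_y = 2*6*-0.8737 = -10.4844
  x_2 = 0.0 - 0.1*0.0 = 0.0
  y_2 = -0.8737 - 0.1*-10.4844 = 0.1747
Step 3: grad_x = 2*5*0.0 = 0.0, grad_y = 2*6*0.1747 = 2.0969
  x_3 = 0.0 - 0.1*0.0 = 0.0
  y_3 = 0.1747 - 0.1*2.0969 = -0.0349
f(0.0, -0.0349) = 5*0.0^2 + 6*(-0.0349)^2 = 0.0073


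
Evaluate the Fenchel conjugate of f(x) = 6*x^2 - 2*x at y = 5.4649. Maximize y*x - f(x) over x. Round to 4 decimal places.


f*(y) = sup_x {y*x - a*x^2 - b*x} = sup_x {(y-b)*x - a*x^2}
FOC: (y - b) - 2a*x = 0 => x* = (y - b)/(2a)
x* = (5.4649 + 2)/(2*6) = 0.6221
f*(5.4649) = (y-b)^2/(4a) = (5.4649 + 2)^2/(4*6)
= 55.7247/24 = 2.3219


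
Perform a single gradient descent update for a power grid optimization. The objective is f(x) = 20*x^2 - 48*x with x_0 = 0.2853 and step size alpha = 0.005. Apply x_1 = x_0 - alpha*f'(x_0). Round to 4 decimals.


We compute the gradient at x_0 and apply the update.
f'(x) = 40*x - 48
f'(0.2853) = 40*0.2853 - 48 = -36.588
x_1 = 0.2853 - 0.005*-36.588 = 0.4682


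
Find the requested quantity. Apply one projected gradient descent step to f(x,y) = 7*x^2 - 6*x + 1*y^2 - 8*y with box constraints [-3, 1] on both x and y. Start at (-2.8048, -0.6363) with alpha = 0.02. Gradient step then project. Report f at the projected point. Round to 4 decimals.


Step 1: Compute gradient at (-2.8048, -0.6363).
grad_x = 2*7*-2.8048 - 6 = -45.2672
grad_y = 2*1*-0.6363 - 8 = -9.2726
Step 2: Gradient step.
x_raw = -2.8048 - 0.02*-45.2672 = -1.8995
y_raw = -0.6363 - 0.02*-9.2726 = -0.4508
Step 3: Project onto [-3, 1].
x_proj = clip(-1.8995) = -1.8995
y_proj = clip(-0.4508) = -0.4508
Step 4: Evaluate f.
f(-1.8995, -0.4508) = 40.4623


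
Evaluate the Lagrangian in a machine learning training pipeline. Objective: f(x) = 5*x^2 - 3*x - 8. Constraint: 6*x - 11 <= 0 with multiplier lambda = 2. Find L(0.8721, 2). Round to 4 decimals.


Step 1: Evaluate f(x).
f(0.8721) = 5*0.8721^2 - 3*0.8721 - 8 = -6.8135
Step 2: Evaluate g(x).
g(0.8721) = 6*0.8721 - 11 = -5.7674
Step 3: Compute Lagrangian.
L = -6.8135 + 2*-5.7674 = -18.3483


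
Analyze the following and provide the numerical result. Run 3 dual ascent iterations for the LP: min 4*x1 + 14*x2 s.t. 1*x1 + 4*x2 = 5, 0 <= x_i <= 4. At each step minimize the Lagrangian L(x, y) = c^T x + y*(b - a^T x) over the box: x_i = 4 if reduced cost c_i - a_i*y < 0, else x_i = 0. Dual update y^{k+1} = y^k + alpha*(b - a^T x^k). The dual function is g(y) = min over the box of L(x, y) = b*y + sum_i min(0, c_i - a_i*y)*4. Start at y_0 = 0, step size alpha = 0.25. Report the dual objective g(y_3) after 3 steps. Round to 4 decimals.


Dual ascent for LP: min 4*x1 + 14*x2, 1*x1 + 4*x2 = 5, 0 <= x_i <= 4
Step 1: y^k = 0.0, reduced costs: (4.0, 14.0)
  x^k = (0.0, 0.0), subgradient = b - a^T x = 5.0
  y^{k+1} = 0.0 + 0.25*5.0 = 1.25
Step 2: y^k = 1.25, reduced costs: (2.75, 9.0)
  x^k = (0.0, 0.0), subgradient = b - a^T x = 5.0
  y^{k+1} = 1.25 + 0.25*5.0 = 2.5
Step 3: y^k = 2.5, reduced costs: (1.5, 4.0)
  x^k = (0.0, 0.0), subgradient = b - a^T x = 5.0
  y^{k+1} = 2.5 + 0.25*5.0 = 3.75
Dual objective at y_3 = 3.75: reduced costs (0.25, -1.0), box minimizer x = (0.0, 4.0)
g(y_3) = b*y + (c1 - a1*y)*x1 + (c2 - a2*y)*x2 = 5*3.75 + 0.25*0.0 + (-1.0)*4.0 = 18.75 + 0.0 - 4.0 = 14.75


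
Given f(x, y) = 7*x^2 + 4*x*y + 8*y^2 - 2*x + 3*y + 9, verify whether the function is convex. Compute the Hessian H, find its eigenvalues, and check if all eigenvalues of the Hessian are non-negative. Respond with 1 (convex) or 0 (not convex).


The Hessian of f(x,y) = 7*x^2 + 4*x*y + 8*y^2 - 2*x + 3*y + 9 is:
H = [[14, 4], [4, 16]]
Trace = 14 + 16 = 30
Determinant = 14*16 - (4)^2 = 208
Discriminant = (30)^2 - 4*208 = 68.0
Eigenvalues: lambda_1 = 10.8769, lambda_2 = 19.1231
The function is convex.

1


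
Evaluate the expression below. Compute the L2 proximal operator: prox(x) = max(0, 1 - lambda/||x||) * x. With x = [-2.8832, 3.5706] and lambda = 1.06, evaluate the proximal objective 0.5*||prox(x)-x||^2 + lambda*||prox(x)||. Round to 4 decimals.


Step 1: Compute ||x||.
||x|| = 4.5893
Step 2: Compute scaling factor.
scale = max(0, 1 - 1.06/4.5893) = 0.769
Step 3: prox(x) = [-2.2173, 2.7459]
||prox(x)|| = 3.5293
Step 4: Proximal objective.
0.5*||prox-x||^2 = 0.5618
lambda*||prox|| = 3.7411
Total = 4.3029


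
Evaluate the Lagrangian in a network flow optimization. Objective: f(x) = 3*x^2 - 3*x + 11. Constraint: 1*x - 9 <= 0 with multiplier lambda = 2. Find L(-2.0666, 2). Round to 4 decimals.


Step 1: Evaluate f(x).
f(-2.0666) = 3*(-2.0666)^2 - 3*(-2.0666) + 11 = 30.0123
Step 2: Evaluate g(x).
g(-2.0666) = 1*-2.0666 - 9 = -11.0666
Step 3: Compute Lagrangian.
L = 30.0123 + 2*-11.0666 = 7.8791


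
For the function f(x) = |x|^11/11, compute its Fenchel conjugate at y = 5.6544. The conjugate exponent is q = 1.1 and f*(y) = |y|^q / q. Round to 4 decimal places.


The conjugate exponent q satisfies 1/p + 1/q = 1.
p = 11, so q = 11/(11 - 1) = 1.1
|y|^q = 5.6544^1.1 = 6.724
f*(5.6544) = 6.724 / 1.1 = 6.1127


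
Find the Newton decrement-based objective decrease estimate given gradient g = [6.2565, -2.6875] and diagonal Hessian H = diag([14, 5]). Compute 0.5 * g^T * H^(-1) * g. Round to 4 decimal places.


Step 1: H is diagonal, so H^(-1) * g = [0.4469, -0.5375].
Step 2: g^T H^(-1) g = sum_i g_i^2 / H_ii
  = (6.2565)^2/14 + (-2.6875)^2/5
  = 2.796 + 1.4445 = 4.2405
Step 3: Objective decrease = 0.5 * g^T H^(-1) g = 2.1203


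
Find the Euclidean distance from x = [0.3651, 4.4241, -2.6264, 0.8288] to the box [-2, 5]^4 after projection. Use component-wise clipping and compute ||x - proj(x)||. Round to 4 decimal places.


Project each component onto [-2, 5].
clip(0.3651) = 0.3651, clip(4.4241) = 4.4241, clip(-2.6264) = -2.0, clip(0.8288) = 0.8288
Projection = [0.3651, 4.4241, -2.0, 0.8288]
Squared diffs: [0.0, 0.0, 0.3924, 0.0]
Distance = sqrt(0.3924) = 0.6264


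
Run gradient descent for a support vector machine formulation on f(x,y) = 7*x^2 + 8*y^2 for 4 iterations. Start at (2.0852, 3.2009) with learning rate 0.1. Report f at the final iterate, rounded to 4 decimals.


Gradient descent on f(x,y) = 7*x^2 + 8*y^2.
Starting point: (2.0852, 3.2009), alpha = 0.1
Step 1: grad_x = 2*7*2.0852 = 29.1928, grad_y = 2*8*3.2009 = 51.2144
  x_1 = 2.0852 - 0.1*29.1928 = -0.8341
  y_1 = 3.2009 - 0.1*51.2144 = -1.9205
Step 2: grad_x = 2*7*-0.8341 = -11.6771, grad_y = 2*8*-1.9205 = -30.7286
  x_2 = -0.8341 - 0.1*-11.6771 = 0.3336
  y_2 = -1.9205 - 0.1*-30.7286 = 1.1523
Step 3: grad_x = 2*7*0.3336 = 4.6708, grad_y = 2*8*1.1523 = 18.4372
  x_3 = 0.3336 - 0.1*4.6708 = -0.1335
  y_3 = 1.1523 - 0.1*18.4372 = -0.6914
Step 4: grad_x = 2*7*-0.1335 = -1.8683, grad_y = 2*8*-0.6914 = -11.0623
  x_4 = -0.1335 - 0.1*-1.8683 = 0.0534
  y_4 = -0.6914 - 0.1*-11.0623 = 0.4148
f(0.0534, 0.4148) = 7*0.0534^2 + 8*0.4148^2 = 1.3967


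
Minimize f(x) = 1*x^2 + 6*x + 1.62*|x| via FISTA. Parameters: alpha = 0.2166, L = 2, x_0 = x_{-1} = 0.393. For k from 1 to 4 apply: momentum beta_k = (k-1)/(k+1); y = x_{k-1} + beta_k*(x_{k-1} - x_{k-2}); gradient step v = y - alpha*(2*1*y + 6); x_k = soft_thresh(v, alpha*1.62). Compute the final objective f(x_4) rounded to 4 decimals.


FISTA on f(x) = 1*x^2 + 6*x + 1.62*|x|
L = 2, alpha = 0.2166
Iteration 1: beta = 0.0, y = 0.393 + 0.0*(0.393 - 0.393) = 0.393
  grad(y) = 6.786, v = y - alpha*grad = -1.0768
  prox(v) = soft_thresh(-1.0768, 0.3509) = -0.726
Iteration 2: beta = 0.3333, y = -0.726 + 0.3333*(-0.726 - 0.393) = -1.0989
  grad(y) = 3.8021, v = y - alpha*grad = -1.9225
  prox(v) = soft_thresh(-1.9225, 0.3509) = -1.5716
Iteration 3: beta = 0.5, y = -1.5716 + 0.5*(-1.5716 + 0.726) = -1.9944
  grad(y) = 2.0112, v = y - alpha*grad = -2.43
  prox(v) = soft_thresh(-2.43, 0.3509) = -2.0791
Iteration 4: beta = 0.6, y = -2.0791 + 0.6*(-2.0791 + 1.5716) = -2.3837
  grad(y) = 1.2327, v = y - alpha*grad = -2.6507
  prox(v) = soft_thresh(-2.6507, 0.3509) = -2.2998
f(x_4) = 1*(-2.2998)^2 + 6*(-2.2998) + 1.62*|-2.2998| = -4.7841


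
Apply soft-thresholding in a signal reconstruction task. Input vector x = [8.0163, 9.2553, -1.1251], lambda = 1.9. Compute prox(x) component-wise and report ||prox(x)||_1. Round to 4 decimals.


Soft-thresholding with lambda = 1.9:
prox(8.0163) = sign(8.0163)*max(|8.0163| - 1.9, 0) = 6.1163
prox(9.2553) = sign(9.2553)*max(|9.2553| - 1.9, 0) = 7.3553
prox(-1.1251) = sign(-1.1251)*max(|-1.1251| - 1.9, 0) = 0.0
prox(x) = [6.1163, 7.3553, 0.0]
||prox(x)||_1 = 6.1163 + 7.3553 + 0.0 = 13.4716


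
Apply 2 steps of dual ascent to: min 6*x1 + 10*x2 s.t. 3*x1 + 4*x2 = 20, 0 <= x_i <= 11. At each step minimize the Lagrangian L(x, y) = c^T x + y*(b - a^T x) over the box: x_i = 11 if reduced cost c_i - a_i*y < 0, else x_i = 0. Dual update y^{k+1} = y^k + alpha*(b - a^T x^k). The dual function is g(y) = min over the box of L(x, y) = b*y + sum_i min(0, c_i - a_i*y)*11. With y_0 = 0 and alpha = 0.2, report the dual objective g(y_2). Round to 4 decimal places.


Dual ascent for LP: min 6*x1 + 10*x2, 3*x1 + 4*x2 = 20, 0 <= x_i <= 11
Step 1: y^k = 0.0, reduced costs: (6.0, 10.0)
  x^k = (0.0, 0.0), subgradient = b - a^T x = 20.0
  y^{k+1} = 0.0 + 0.2*20.0 = 4.0
Step 2: y^k = 4.0, reduced costs: (-6.0, -6.0)
  x^k = (11.0, 11.0), subgradient = b - a^T x = -57.0
  y^{k+1} = 4.0 + 0.2*-57.0 = -7.4
Dual objective at y_2 = -7.4: reduced costs (28.2, 39.6), box minimizer x = (0.0, 0.0)
g(y_2) = b*y + (c1 - a1*y)*x1 + (c2 - a2*y)*x2 = 20*(-7.4) + 28.2*0.0 + 39.6*0.0 = -148.0 + 0.0 + 0.0 = -148.0


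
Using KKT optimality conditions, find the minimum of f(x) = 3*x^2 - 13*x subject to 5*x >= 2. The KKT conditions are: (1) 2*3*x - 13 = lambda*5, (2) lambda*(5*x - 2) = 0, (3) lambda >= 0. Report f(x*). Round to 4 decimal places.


Step 1: Try lambda = 0 (constraint inactive).
Stationarity: 2*3*x - 13 = 0
x* = 13/(2*3) = 13/6 = 2.1667 (rounded; the exact value 13/6 is used below)
Check constraint: 5*2.1667 = 10.8335 >= 2 -- satisfied.
Step 2: Compute optimal value.
f(x*) = 3*(13/6)^2 - 13*(13/6) = -14.0833


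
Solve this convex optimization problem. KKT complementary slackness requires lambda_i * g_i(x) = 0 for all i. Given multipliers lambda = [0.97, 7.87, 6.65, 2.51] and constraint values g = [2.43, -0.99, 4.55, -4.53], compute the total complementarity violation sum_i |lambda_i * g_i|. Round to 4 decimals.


KKT complementary slackness check:
lambda_1 * g_1 = 0.97 * 2.43 = 2.3571
lambda_2 * g_2 = 7.87 * -0.99 = -7.7913
lambda_3 * g_3 = 6.65 * 4.55 = 30.2575
lambda_4 * g_4 = 2.51 * -4.53 = -11.3703
Total violation = 2.3571 + 7.7913 + 30.2575 + 11.3703 = 51.7762


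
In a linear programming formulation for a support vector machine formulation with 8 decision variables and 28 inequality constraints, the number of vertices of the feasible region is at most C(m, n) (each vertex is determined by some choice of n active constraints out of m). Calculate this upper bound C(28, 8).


Each vertex corresponds to some choice of n active constraints out of m, so the number of vertices is at most C(m, n) = m! / (n!(m-n)!).
m = 28, n = 8
Numerator: 28 * 27 * 26 * 25 * 24 * 23 * 22 * 21
Denominator: 8! = 40320
C(28, 8) = 3108105


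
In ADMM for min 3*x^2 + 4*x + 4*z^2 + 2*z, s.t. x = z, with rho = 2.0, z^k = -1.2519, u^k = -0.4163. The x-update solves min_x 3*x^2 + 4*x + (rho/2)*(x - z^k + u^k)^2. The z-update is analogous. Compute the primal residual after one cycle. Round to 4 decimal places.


ADMM iteration with rho = 2.0, z^k = -1.2519, u^k = -0.4163
Step 1: x-update.
Minimize 3*x^2 + 4*x + (2.0/2)*(x + 1.2519 - 0.4163)^2
FOC: (2*3 + 2.0)*x = -4 + 2.0*(-1.2519 + 0.4163)
x^{k+1} = -0.7089
Step 2: z-update.
Minimize 4*z^2 + 2*z + (2.0/2)*(-0.7089 - z - 0.4163)^2
FOC: (2*4 + 2.0)*z = -2 + 2.0*(-0.7089 - 0.4163)
z^{k+1} = -0.425
Step 3: u-update.
u^{k+1} = -0.4163 - 0.7089 + 0.425 = -0.7002
Step 4: Primal residual = |-0.7089 + 0.425| = 0.2839


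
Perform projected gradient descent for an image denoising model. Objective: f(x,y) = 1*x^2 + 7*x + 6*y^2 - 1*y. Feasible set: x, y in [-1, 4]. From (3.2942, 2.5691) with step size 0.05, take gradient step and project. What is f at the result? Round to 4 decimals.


Step 1: Compute gradient at (3.2942, 2.5691).
grad_x = 2*1*3.2942 + 7 = 13.5884
grad_y = 2*6*2.5691 - 1 = 29.8292
Step 2: Gradient step.
x_raw = 3.2942 - 0.05*13.5884 = 2.6148
y_raw = 2.5691 - 0.05*29.8292 = 1.0776
Step 3: Project onto [-1, 4].
x_proj = clip(2.6148) = 2.6148
y_proj = clip(1.0776) = 1.0776
Step 4: Evaluate f.
f(2.6148, 1.0776) = 31.0307


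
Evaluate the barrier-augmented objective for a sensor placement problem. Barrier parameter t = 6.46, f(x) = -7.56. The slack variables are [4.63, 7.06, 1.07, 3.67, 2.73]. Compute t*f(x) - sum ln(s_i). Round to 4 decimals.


Step 1: Compute log-barrier.
ln values: [1.5326, 1.9544, 0.0677, 1.3002, 1.0043]
phi = -(1.5326 + 1.9544 + 0.0677 + 1.3002 + 1.0043) = -5.8592
Step 2: Compute augmented objective.
t*f(x) = 6.46*-7.56 = -48.8376
Total = -48.8376 - 5.8592 = -54.6968


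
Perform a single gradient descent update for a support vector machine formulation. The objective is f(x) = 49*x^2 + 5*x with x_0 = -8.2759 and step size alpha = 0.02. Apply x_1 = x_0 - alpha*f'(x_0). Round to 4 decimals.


We compute the gradient at x_0 and apply the update.
f'(x) = 98*x + 5
f'(-8.2759) = 98*-8.2759 + 5 = -806.0382
x_1 = -8.2759 - 0.02*-806.0382 = 7.8449


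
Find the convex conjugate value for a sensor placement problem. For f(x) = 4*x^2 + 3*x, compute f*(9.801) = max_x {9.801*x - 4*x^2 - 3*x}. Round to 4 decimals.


f*(y) = sup_x {y*x - a*x^2 - b*x} = sup_x {(y-b)*x - a*x^2}
FOC: (y - b) - 2a*x = 0 => x* = (y - b)/(2a)
x* = (9.801 - 3)/(2*4) = 0.8501
f*(9.801) = (y-b)^2/(4a) = (9.801 - 3)^2/(4*4)
= 46.2536/16 = 2.8909


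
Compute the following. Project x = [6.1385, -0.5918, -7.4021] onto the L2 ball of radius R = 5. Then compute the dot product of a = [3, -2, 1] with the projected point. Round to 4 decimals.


Step 1: Compute ||x|| (intermediates to 6 decimals).
||x|| = sqrt(6.1385^2 + (-0.5918)^2 + (-7.4021)^2) = 9.634443
Step 2: Project.
Since ||x|| > R, scale = R/||x|| = 5/9.634443 = 0.518971, proj(x) = scale * x
proj(x) = [3.185703, -0.307127, -3.841475]
Step 3: Dot product.
a^T * proj(x) = 3*3.185703 - 2*(-0.307127) + 1*(-3.841475) = 6.3299


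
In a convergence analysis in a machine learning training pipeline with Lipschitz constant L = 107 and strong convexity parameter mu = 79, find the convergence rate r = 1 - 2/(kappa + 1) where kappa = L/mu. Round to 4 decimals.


Step 1: Compute the condition number.
kappa = L/mu = 107/79 = 1.3544
Step 2: Compute the convergence rate.
r = 1 - 2/(kappa + 1) = 1 - 2*mu/(L + mu) = (L - mu)/(L + mu) = 28/186 = 0.1505


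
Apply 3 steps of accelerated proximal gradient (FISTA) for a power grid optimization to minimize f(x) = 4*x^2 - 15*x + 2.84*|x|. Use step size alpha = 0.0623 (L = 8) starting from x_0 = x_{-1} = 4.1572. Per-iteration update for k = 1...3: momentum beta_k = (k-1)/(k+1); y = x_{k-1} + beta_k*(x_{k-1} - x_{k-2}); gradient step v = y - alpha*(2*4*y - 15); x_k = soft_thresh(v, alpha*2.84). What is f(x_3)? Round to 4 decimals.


FISTA on f(x) = 4*x^2 - 15*x + 2.84*|x|
L = 8, alpha = 0.0623
Iteration 1: beta = 0.0, y = 4.1572 + 0.0*(4.1572 - 4.1572) = 4.1572
  grad(y) = 18.2576, v = y - alpha*grad = 3.0198
  prox(v) = soft_thresh(3.0198, 0.1769) = 2.8428
Iteration 2: beta = 0.3333, y = 2.8428 + 0.3333*(2.8428 - 4.1572) = 2.4047
  grad(y) = 4.2375, v = y - alpha*grad = 2.1407
  prox(v) = soft_thresh(2.1407, 0.1769) = 1.9638
Iteration 3: beta = 0.5, y = 1.9638 + 0.5*(1.9638 - 2.8428) = 1.5242
  grad(y) = -2.8061, v = y - alpha*grad = 1.6991
  prox(v) = soft_thresh(1.6991, 0.1769) = 1.5221
f(x_3) = 4*1.5221^2 - 15*1.5221 + 2.84*|1.5221| = -9.2416


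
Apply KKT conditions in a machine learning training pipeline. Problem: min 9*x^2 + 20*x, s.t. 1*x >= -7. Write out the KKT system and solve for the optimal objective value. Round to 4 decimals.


Step 1: Try lambda = 0 (constraint inactive).
Stationarity: 2*9*x + 20 = 0
x* = -20/(2*9) = -10/9 = -1.1111 (rounded; the exact value -10/9 is used below)
Check constraint: 1*-1.1111 = -1.1111 >= -7 -- satisfied.
Step 2: Compute optimal value.
f(x*) = 9*(-10/9)^2 + 20*(-10/9) = -11.1111


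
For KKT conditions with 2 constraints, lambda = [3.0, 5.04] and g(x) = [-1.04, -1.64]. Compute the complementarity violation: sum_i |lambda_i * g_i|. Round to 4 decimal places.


KKT complementary slackness check:
lambda_1 * g_1 = 3.0 * -1.04 = -3.12
lambda_2 * g_2 = 5.04 * -1.64 = -8.2656
Total violation = 3.12 + 8.2656 = 11.3856


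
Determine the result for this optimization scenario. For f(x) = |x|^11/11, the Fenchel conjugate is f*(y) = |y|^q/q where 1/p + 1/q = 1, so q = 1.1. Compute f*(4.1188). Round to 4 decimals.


The conjugate exponent q satisfies 1/p + 1/q = 1.
p = 11, so q = 11/(11 - 1) = 1.1
|y|^q = 4.1188^1.1 = 4.7451
f*(4.1188) = 4.7451 / 1.1 = 4.3138


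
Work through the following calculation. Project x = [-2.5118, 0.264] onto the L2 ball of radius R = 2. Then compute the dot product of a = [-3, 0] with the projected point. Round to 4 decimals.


Step 1: Compute ||x|| (intermediates to 6 decimals).
||x|| = sqrt((-2.5118)^2 + 0.264^2) = 2.525636
Step 2: Project.
Since ||x|| > R, scale = R/||x|| = 2/2.525636 = 0.79188, proj(x) = scale * x
proj(x) = [-1.989044, 0.209056]
Step 3: Dot product.
a^T * proj(x) = -3*(-1.989044) + 0*0.209056 = 5.9671


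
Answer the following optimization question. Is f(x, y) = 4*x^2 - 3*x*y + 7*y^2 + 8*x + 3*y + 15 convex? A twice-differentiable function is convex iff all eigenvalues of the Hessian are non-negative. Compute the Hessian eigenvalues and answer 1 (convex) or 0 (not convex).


The Hessian of f(x,y) = 4*x^2 - 3*x*y + 7*y^2 + 8*x + 3*y + 15 is:
H = [[8, -3], [-3, 14]]
Trace = 8 + 14 = 22
Determinant = 8*14 - (-3)^2 = 103
Discriminant = (22)^2 - 4*103 = 72.0
Eigenvalues: lambda_1 = 6.7574, lambda_2 = 15.2426
The function is convex.

1


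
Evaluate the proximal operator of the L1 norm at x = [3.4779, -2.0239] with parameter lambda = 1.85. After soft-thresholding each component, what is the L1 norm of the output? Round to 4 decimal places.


Soft-thresholding with lambda = 1.85:
prox(3.4779) = sign(3.4779)*max(|3.4779| - 1.85, 0) = 1.6279
prox(-2.0239) = sign(-2.0239)*max(|-2.0239| - 1.85, 0) = -0.1739
prox(x) = [1.6279, -0.1739]
||prox(x)||_1 = 1.6279 + 0.1739 = 1.8018


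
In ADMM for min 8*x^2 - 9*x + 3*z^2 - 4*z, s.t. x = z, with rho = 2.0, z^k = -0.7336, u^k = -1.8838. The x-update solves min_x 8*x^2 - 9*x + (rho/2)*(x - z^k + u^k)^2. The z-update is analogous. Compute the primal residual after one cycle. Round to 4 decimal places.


ADMM iteration with rho = 2.0, z^k = -0.7336, u^k = -1.8838
Step 1: x-update.
Minimize 8*x^2 - 9*x + (2.0/2)*(x + 0.7336 - 1.8838)^2
FOC: (2*8 + 2.0)*x = 9 + 2.0*(-0.7336 + 1.8838)
x^{k+1} = 0.6278
Step 2: z-update.
Minimize 3*z^2 - 4*z + (2.0/2)*(0.6278 - z - 1.8838)^2
FOC: (2*3 + 2.0)*z = 4 + 2.0*(0.6278 - 1.8838)
z^{k+1} = 0.186
Step 3: u-update.
u^{k+1} = -1.8838 + 0.6278 - 0.186 = -1.442
Step 4: Primal residual = |0.6278 - 0.186| = 0.4418


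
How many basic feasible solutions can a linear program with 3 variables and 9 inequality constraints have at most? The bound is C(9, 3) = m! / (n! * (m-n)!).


Each vertex corresponds to some choice of n active constraints out of m, so the number of vertices is at most C(m, n) = m! / (n!(m-n)!).
m = 9, n = 3
Numerator: 9 * 8 * 7
Denominator: 3! = 6
C(9, 3) = 84


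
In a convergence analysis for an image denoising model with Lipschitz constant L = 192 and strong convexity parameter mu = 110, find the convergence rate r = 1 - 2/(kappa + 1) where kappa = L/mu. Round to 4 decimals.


Step 1: Compute the condition number.
kappa = L/mu = 192/110 = 1.7455
Step 2: Compute the convergence rate.
r = 1 - 2/(kappa + 1) = 1 - 2*mu/(L + mu) = (L - mu)/(L + mu) = 82/302 = 0.2715


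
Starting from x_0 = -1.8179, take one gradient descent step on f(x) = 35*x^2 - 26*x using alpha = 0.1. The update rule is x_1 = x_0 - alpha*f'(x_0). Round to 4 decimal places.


We compute the gradient at x_0 and apply the update.
f'(x) = 70*x - 26
f'(-1.8179) = 70*-1.8179 - 26 = -153.253
x_1 = -1.8179 - 0.1*-153.253 = 13.5074


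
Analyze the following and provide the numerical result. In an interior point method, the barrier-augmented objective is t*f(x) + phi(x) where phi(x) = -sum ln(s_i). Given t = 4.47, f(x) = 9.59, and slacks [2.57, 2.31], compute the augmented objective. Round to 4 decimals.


Step 1: Compute log-barrier.
ln values: [0.9439, 0.8372]
phi = -(0.9439 + 0.8372) = -1.7812
Step 2: Compute augmented objective.
t*f(x) = 4.47*9.59 = 42.8673
Total = 42.8673 - 1.7812 = 41.0861


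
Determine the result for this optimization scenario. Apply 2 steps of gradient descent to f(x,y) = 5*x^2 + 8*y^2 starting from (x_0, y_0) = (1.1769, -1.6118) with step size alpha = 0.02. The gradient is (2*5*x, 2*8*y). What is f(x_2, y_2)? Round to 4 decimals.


Gradient descent on f(x,y) = 5*x^2 + 8*y^2.
Starting point: (1.1769, -1.6118), alpha = 0.02
Step 1: grad_x = 2*5*1.1769 = 11.769, grad_y = 2*8*-1.6118 = -25.7888
  x_1 = 1.1769 - 0.02*11.769 = 0.9415
  y_1 = -1.6118 - 0.02*-25.7888 = -1.096
Step 2: grad_x = 2*5*0.9415 = 9.4152, grad_y = 2*8*-1.096 = -17.5364
  x_2 = 0.9415 - 0.02*9.4152 = 0.7532
  y_2 = -1.096 - 0.02*-17.5364 = -0.7453
f(0.7532, -0.7453) = 5*0.7532^2 + 8*(-0.7453)^2 = 7.2804


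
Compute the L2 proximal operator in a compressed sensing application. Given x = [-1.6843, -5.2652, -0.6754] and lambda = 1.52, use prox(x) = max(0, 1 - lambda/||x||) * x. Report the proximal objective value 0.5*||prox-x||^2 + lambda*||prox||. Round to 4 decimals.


Step 1: Compute ||x||.
||x|| = 5.5691
Step 2: Compute scaling factor.
scale = max(0, 1 - 1.52/5.5691) = 0.7271
Step 3: prox(x) = [-1.2246, -3.8282, -0.4911]
||prox(x)|| = 4.0491
Step 4: Proximal objective.
0.5*||prox-x||^2 = 1.1552
lambda*||prox|| = 6.1546
Total = 7.3099


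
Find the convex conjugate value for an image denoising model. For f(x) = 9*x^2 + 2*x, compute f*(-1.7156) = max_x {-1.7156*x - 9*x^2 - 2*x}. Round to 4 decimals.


f*(y) = sup_x {y*x - a*x^2 - b*x} = sup_x {(y-b)*x - a*x^2}
FOC: (y - b) - 2a*x = 0 => x* = (y - b)/(2a)
x* = (-1.7156 - 2)/(2*9) = -0.2064
f*(-1.7156) = (y-b)^2/(4a) = (-1.7156 - 2)^2/(4*9)
= 13.8057/36 = 0.3835


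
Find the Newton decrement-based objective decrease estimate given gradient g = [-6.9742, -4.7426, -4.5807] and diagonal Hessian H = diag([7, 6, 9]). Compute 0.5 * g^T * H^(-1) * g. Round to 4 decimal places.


Step 1: H is diagonal, so H^(-1) * g = [-0.9963, -0.7904, -0.509].
Step 2: g^T H^(-1) g = sum_i g_i^2 / H_ii
  = (-6.9742)^2/7 + (-4.7426)^2/6 + (-4.5807)^2/9
  = 6.9485 + 3.7487 + 2.3314 = 13.0286
Step 3: Objective decrease = 0.5 * g^T H^(-1) g = 6.5143


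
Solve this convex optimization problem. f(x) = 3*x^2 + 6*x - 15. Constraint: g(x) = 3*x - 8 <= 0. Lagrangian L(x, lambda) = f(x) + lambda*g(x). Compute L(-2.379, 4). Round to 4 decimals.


Step 1: Evaluate f(x).
f(-2.379) = 3*(-2.379)^2 + 6*(-2.379) - 15 = -12.2951
Step 2: Evaluate g(x).
g(-2.379) = 3*-2.379 - 8 = -15.137
Step 3: Compute Lagrangian.
L = -12.2951 + 4*-15.137 = -72.8431


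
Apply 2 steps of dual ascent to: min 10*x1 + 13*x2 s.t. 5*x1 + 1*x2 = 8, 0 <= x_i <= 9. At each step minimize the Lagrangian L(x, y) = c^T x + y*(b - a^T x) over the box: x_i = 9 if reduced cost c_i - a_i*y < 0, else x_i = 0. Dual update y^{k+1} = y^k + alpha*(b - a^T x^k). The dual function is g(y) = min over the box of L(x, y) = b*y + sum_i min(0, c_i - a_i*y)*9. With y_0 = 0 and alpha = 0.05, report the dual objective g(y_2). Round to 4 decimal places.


Dual ascent for LP: min 10*x1 + 13*x2, 5*x1 + 1*x2 = 8, 0 <= x_i <= 9
Step 1: y^k = 0.0, reduced costs: (10.0, 13.0)
  x^k = (0.0, 0.0), subgradient = b - a^T x = 8.0
  y^{k+1} = 0.0 + 0.05*8.0 = 0.4
Step 2: y^k = 0.4, reduced costs: (8.0, 12.6)
  x^k = (0.0, 0.0), subgradient = b - a^T x = 8.0
  y^{k+1} = 0.4 + 0.05*8.0 = 0.8
Dual objective at y_2 = 0.8: reduced costs (6.0, 12.2), box minimizer x = (0.0, 0.0)
g(y_2) = b*y + (c1 - a1*y)*x1 + (c2 - a2*y)*x2 = 8*0.8 + 6.0*0.0 + 12.2*0.0 = 6.4 + 0.0 + 0.0 = 6.4


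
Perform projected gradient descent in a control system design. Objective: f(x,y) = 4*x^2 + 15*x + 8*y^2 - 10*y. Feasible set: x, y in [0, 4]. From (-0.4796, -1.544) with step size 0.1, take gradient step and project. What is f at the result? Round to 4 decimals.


Step 1: Compute gradient at (-0.4796, -1.544).
grad_x = 2*4*-0.4796 + 15 = 11.1632
grad_y = 2*8*-1.544 - 10 = -34.704
Step 2: Gradient step.
x_raw = -0.4796 - 0.1*11.1632 = -1.5959
y_raw = -1.544 - 0.1*-34.704 = 1.9264
Step 3: Project onto [0, 4].
x_proj = clip(-1.5959) = 0.0
y_proj = clip(1.9264) = 1.9264
Step 4: Evaluate f.
f(0.0, 1.9264) = 10.4241


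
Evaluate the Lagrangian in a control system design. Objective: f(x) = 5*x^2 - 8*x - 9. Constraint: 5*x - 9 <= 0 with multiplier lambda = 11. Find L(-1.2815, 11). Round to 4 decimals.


Step 1: Evaluate f(x).
f(-1.2815) = 5*(-1.2815)^2 - 8*(-1.2815) - 9 = 9.4632
Step 2: Evaluate g(x).
g(-1.2815) = 5*-1.2815 - 9 = -15.4075
Step 3: Compute Lagrangian.
L = 9.4632 + 11*-15.4075 = -160.0193


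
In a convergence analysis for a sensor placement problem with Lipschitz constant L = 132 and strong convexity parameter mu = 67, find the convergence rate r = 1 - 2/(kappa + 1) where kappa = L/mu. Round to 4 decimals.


Step 1: Compute the condition number.
kappa = L/mu = 132/67 = 1.9701
Step 2: Compute the convergence rate.
r = 1 - 2/(kappa + 1) = 1 - 2*mu/(L + mu) = (L - mu)/(L + mu) = 65/199 = 0.3266


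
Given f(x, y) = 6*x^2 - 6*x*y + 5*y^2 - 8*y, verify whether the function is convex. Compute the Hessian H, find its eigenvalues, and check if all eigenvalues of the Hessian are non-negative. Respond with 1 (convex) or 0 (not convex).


The Hessian of f(x,y) = 6*x^2 - 6*x*y + 5*y^2 - 8*y is:
H = [[12, -6], [-6, 10]]
Trace = 12 + 10 = 22
Determinant = 12*10 - (-6)^2 = 84
Discriminant = (22)^2 - 4*84 = 148.0
Eigenvalues: lambda_1 = 4.9172, lambda_2 = 17.0828
The function is convex.

1


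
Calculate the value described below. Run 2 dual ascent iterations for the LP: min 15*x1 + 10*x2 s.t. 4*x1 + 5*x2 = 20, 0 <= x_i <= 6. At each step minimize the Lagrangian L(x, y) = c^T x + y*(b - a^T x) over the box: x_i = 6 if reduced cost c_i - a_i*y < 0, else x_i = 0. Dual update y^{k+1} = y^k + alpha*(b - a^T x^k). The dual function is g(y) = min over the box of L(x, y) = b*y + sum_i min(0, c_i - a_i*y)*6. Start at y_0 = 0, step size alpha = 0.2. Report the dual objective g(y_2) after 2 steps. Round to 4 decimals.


Dual ascent for LP: min 15*x1 + 10*x2, 4*x1 + 5*x2 = 20, 0 <= x_i <= 6
Step 1: y^k = 0.0, reduced costs: (15.0, 10.0)
  x^k = (0.0, 0.0), subgradient = b - a^T x = 20.0
  y^{k+1} = 0.0 + 0.2*20.0 = 4.0
Step 2: y^k = 4.0, reduced costs: (-1.0, -10.0)
  x^k = (6.0, 6.0), subgradient = b - a^T x = -34.0
  y^{k+1} = 4.0 + 0.2*-34.0 = -2.8
Dual objective at y_2 = -2.8: reduced costs (26.2, 24.0), box minimizer x = (0.0, 0.0)
g(y_2) = b*y + (c1 - a1*y)*x1 + (c2 - a2*y)*x2 = 20*(-2.8) + 26.2*0.0 + 24.0*0.0 = -56.0 + 0.0 + 0.0 = -56.0


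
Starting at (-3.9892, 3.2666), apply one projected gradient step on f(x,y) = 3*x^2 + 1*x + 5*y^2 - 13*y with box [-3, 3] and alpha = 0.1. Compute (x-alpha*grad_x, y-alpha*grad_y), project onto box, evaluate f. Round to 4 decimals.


Step 1: Compute gradient at (-3.9892, 3.2666).
grad_x = 2*3*-3.9892 + 1 = -22.9352
grad_y = 2*5*3.2666 - 13 = 19.666
Step 2: Gradient step.
x_raw = -3.9892 - 0.1*-22.9352 = -1.6957
y_raw = 3.2666 - 0.1*19.666 = 1.3
Step 3: Project onto [-3, 3].
x_proj = clip(-1.6957) = -1.6957
y_proj = clip(1.3) = 1.3
Step 4: Evaluate f.
f(-1.6957, 1.3) = -1.5197


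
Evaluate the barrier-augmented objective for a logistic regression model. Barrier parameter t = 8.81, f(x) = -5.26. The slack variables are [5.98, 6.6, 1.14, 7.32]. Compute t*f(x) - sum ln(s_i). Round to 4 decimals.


Step 1: Compute log-barrier.
ln values: [1.7884, 1.8871, 0.131, 1.9906]
phi = -(1.7884 + 1.8871 + 0.131 + 1.9906) = -5.7971
Step 2: Compute augmented objective.
t*f(x) = 8.81*-5.26 = -46.3406
Total = -46.3406 - 5.7971 = -52.1377


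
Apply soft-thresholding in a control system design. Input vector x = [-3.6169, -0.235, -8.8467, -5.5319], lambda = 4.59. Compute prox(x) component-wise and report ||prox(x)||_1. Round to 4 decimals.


Soft-thresholding with lambda = 4.59:
prox(-3.6169) = sign(-3.6169)*max(|-3.6169| - 4.59, 0) = 0.0
prox(-0.235) = sign(-0.235)*max(|-0.235| - 4.59, 0) = 0.0
prox(-8.8467) = sign(-8.8467)*max(|-8.8467| - 4.59, 0) = -4.2567
prox(-5.5319) = sign(-5.5319)*max(|-5.5319| - 4.59, 0) = -0.9419
prox(x) = [0.0, 0.0, -4.2567, -0.9419]
||prox(x)||_1 = 0.0 + 0.0 + 4.2567 + 0.9419 = 5.1986


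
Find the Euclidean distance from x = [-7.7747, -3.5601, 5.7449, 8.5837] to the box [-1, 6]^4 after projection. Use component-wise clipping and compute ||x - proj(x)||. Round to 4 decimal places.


Project each component onto [-1, 6].
clip(-7.7747) = -1.0, clip(-3.5601) = -1.0, clip(5.7449) = 5.7449, clip(8.5837) = 6.0
Projection = [-1.0, -1.0, 5.7449, 6.0]
Squared diffs: [45.8966, 6.5541, 0.0, 6.6755]
Distance = sqrt(59.1262) = 7.6894


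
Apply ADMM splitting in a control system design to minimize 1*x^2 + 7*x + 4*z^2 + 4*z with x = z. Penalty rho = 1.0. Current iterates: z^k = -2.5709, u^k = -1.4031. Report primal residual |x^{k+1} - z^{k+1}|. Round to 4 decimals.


ADMM iteration with rho = 1.0, z^k = -2.5709, u^k = -1.4031
Step 1: x-update.
Minimize 1*x^2 + 7*x + (1.0/2)*(x + 2.5709 - 1.4031)^2
FOC: (2*1 + 1.0)*x = -7 + 1.0*(-2.5709 + 1.4031)
x^{k+1} = -2.7226
Step 2: z-update.
Minimize 4*z^2 + 4*z + (1.0/2)*(-2.7226 - z - 1.4031)^2
FOC: (2*4 + 1.0)*z = -4 + 1.0*(-2.7226 - 1.4031)
z^{k+1} = -0.9029
Step 3: u-update.
u^{k+1} = -1.4031 - 2.7226 + 0.9029 = -3.2228
Step 4: Primal residual = |-2.7226 + 0.9029| = 1.8197
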